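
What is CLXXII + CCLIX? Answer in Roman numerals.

CLXXII = 172
CCLIX = 259
172 + 259 = 431

CDXXXI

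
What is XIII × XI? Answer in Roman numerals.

XIII = 13
XI = 11
13 × 11 = 143

CXLIII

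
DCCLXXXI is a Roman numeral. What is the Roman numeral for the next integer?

DCCLXXXI = 781; next is 782

DCCLXXXII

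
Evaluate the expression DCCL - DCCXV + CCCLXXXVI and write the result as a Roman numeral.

DCCL = 750, DCCXV = 715, CCCLXXXVI = 386
750 - 715 = 35
35 + 386 = 421

CDXXI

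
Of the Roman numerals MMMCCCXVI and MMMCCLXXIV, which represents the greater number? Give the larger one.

MMMCCCXVI = 3316
MMMCCLXXIV = 3274
3316 is larger

MMMCCCXVI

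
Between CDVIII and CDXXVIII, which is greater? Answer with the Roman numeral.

CDVIII = 408
CDXXVIII = 428
428 is larger

CDXXVIII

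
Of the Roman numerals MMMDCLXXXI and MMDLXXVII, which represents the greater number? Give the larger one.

MMMDCLXXXI = 3681
MMDLXXVII = 2577
3681 is larger

MMMDCLXXXI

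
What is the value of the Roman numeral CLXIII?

CLXIII: C=100, L=50, X=10, I=1, I=1, I=1
100 + 50 + 10 + 1 + 1 + 1 = 163

163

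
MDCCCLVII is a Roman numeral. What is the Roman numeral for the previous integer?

MDCCCLVII = 1857, so the previous integer is 1857 - 1 = 1856

MDCCCLVI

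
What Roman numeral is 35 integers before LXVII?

LXVII = 67
67 - 35 = 32

XXXII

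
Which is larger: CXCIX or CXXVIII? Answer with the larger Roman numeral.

CXCIX = 199
CXXVIII = 128
199 is larger

CXCIX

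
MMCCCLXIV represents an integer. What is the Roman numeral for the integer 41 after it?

MMCCCLXIV = 2364
2364 + 41 = 2405

MMCDV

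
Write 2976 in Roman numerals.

Convert 2976 to Roman numerals:
  2976 contains 2×1000 (MM)
  976 contains 1×900 (CM)
  76 contains 1×50 (L)
  26 contains 2×10 (XX)
  6 contains 1×5 (V)
  1 contains 1×1 (I)

MMCMLXXVI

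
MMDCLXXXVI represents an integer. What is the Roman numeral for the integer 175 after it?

MMDCLXXXVI = 2686
2686 + 175 = 2861

MMDCCCLXI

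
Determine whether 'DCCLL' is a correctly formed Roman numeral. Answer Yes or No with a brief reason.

'DCCLL': L should not appear more than once

No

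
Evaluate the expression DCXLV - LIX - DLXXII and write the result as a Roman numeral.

DCXLV = 645, LIX = 59, DLXXII = 572
645 - 59 = 586
586 - 572 = 14

XIV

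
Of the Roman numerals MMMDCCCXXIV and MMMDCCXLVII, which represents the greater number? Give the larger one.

MMMDCCCXXIV = 3824
MMMDCCXLVII = 3747
3824 is larger

MMMDCCCXXIV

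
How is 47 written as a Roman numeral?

Convert 47 to Roman numerals:
  47 contains 1×40 (XL)
  7 contains 1×5 (V)
  2 contains 2×1 (II)

XLVII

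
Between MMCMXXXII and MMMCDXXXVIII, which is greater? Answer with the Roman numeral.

MMCMXXXII = 2932
MMMCDXXXVIII = 3438
3438 is larger

MMMCDXXXVIII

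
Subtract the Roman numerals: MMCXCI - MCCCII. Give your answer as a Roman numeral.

MMCXCI = 2191
MCCCII = 1302
2191 - 1302 = 889

DCCCLXXXIX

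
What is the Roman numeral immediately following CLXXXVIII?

CLXXXVIII = 188; next is 189

CLXXXIX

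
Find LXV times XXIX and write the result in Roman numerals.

LXV = 65
XXIX = 29
65 × 29 = 1885

MDCCCLXXXV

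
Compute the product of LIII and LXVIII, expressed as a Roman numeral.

LIII = 53
LXVIII = 68
53 × 68 = 3604

MMMDCIV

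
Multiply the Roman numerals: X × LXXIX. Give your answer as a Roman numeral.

X = 10
LXXIX = 79
10 × 79 = 790

DCCXC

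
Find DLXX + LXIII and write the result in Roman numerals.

DLXX = 570
LXIII = 63
570 + 63 = 633

DCXXXIII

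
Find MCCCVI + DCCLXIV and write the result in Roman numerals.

MCCCVI = 1306
DCCLXIV = 764
1306 + 764 = 2070

MMLXX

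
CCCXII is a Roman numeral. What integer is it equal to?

CCCXII: C=100, C=100, C=100, X=10, I=1, I=1
100 + 100 + 100 + 10 + 1 + 1 = 312

312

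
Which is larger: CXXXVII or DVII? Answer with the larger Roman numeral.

CXXXVII = 137
DVII = 507
507 is larger

DVII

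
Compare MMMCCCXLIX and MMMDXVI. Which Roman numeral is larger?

MMMCCCXLIX = 3349
MMMDXVI = 3516
3516 is larger

MMMDXVI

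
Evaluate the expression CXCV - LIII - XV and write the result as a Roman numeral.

CXCV = 195, LIII = 53, XV = 15
195 - 53 = 142
142 - 15 = 127

CXXVII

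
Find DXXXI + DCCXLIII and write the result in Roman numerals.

DXXXI = 531
DCCXLIII = 743
531 + 743 = 1274

MCCLXXIV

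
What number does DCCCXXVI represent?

DCCCXXVI: D=500, C=100, C=100, C=100, X=10, X=10, V=5, I=1
500 + 100 + 100 + 100 + 10 + 10 + 5 + 1 = 826

826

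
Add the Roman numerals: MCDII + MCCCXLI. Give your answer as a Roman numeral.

MCDII = 1402
MCCCXLI = 1341
1402 + 1341 = 2743

MMDCCXLIII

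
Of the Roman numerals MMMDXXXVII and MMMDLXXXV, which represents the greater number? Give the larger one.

MMMDXXXVII = 3537
MMMDLXXXV = 3585
3585 is larger

MMMDLXXXV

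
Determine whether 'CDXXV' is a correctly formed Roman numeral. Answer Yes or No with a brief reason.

'CDXXV': Check the rules: uses only the symbols I, V, X, L, C, D, M; no symbol is repeated more than three times in a row; V, L and D each appear at most once; the only place a smaller symbol precedes a larger one is the allowed subtractive pair CD, the symbol right after such a pair (if any) is smaller than the pair's first symbol, and otherwise the values never increase from left to right. Value: CD (400) + X (10) + X (10) + V (5) = 425. So it is a valid standard Roman numeral.

Yes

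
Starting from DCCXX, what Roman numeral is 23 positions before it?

DCCXX = 720
720 - 23 = 697

DCXCVII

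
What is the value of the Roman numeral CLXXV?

CLXXV: C=100, L=50, X=10, X=10, V=5
100 + 50 + 10 + 10 + 5 = 175

175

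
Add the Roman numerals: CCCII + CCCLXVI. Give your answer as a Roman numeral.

CCCII = 302
CCCLXVI = 366
302 + 366 = 668

DCLXVIII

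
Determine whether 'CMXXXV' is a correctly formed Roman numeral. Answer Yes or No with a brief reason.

'CMXXXV': Check the rules: uses only the symbols I, V, X, L, C, D, M; no symbol is repeated more than three times in a row; V, L and D each appear at most once; the only place a smaller symbol precedes a larger one is the allowed subtractive pair CM, the symbol right after such a pair (if any) is smaller than the pair's first symbol, and otherwise the values never increase from left to right. Value: CM (900) + X (10) + X (10) + X (10) + V (5) = 935. So it is a valid standard Roman numeral.

Yes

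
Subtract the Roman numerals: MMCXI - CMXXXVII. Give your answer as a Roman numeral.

MMCXI = 2111
CMXXXVII = 937
2111 - 937 = 1174

MCLXXIV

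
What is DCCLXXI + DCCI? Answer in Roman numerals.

DCCLXXI = 771
DCCI = 701
771 + 701 = 1472

MCDLXXII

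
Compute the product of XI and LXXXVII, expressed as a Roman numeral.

XI = 11
LXXXVII = 87
11 × 87 = 957

CMLVII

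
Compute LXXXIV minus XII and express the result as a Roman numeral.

LXXXIV = 84
XII = 12
84 - 12 = 72

LXXII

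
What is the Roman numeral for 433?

Convert 433 to Roman numerals:
  433 contains 1×400 (CD)
  33 contains 3×10 (XXX)
  3 contains 3×1 (III)

CDXXXIII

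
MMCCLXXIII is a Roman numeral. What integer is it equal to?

MMCCLXXIII: M=1000, M=1000, C=100, C=100, L=50, X=10, X=10, I=1, I=1, I=1
1000 + 1000 + 100 + 100 + 50 + 10 + 10 + 1 + 1 + 1 = 2273

2273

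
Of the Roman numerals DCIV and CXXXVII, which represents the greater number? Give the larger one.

DCIV = 604
CXXXVII = 137
604 is larger

DCIV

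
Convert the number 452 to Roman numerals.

Convert 452 to Roman numerals:
  452 contains 1×400 (CD)
  52 contains 1×50 (L)
  2 contains 2×1 (II)

CDLII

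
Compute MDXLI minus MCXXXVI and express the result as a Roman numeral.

MDXLI = 1541
MCXXXVI = 1136
1541 - 1136 = 405

CDV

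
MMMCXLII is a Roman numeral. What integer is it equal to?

MMMCXLII: M=1000, M=1000, M=1000, C=100, XL=40, I=1, I=1
1000 + 1000 + 1000 + 100 + 40 + 1 + 1 = 3142

3142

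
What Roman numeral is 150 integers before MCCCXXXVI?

MCCCXXXVI = 1336
1336 - 150 = 1186

MCLXXXVI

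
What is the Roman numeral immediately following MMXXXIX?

MMXXXIX = 2039; next is 2040

MMXL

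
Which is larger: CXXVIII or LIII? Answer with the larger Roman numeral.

CXXVIII = 128
LIII = 53
128 is larger

CXXVIII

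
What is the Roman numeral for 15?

Convert 15 to Roman numerals:
  15 contains 1×10 (X)
  5 contains 1×5 (V)

XV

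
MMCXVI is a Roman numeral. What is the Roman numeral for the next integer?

MMCXVI = 2116, so the next integer is 2116 + 1 = 2117

MMCXVII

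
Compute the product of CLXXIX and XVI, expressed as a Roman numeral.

CLXXIX = 179
XVI = 16
179 × 16 = 2864

MMDCCCLXIV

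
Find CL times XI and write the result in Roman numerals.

CL = 150
XI = 11
150 × 11 = 1650

MDCL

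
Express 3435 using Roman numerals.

Convert 3435 to Roman numerals:
  3435 contains 3×1000 (MMM)
  435 contains 1×400 (CD)
  35 contains 3×10 (XXX)
  5 contains 1×5 (V)

MMMCDXXXV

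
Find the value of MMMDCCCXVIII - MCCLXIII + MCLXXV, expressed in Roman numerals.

MMMDCCCXVIII = 3818, MCCLXIII = 1263, MCLXXV = 1175
3818 - 1263 = 2555
2555 + 1175 = 3730

MMMDCCXXX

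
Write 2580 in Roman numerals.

Convert 2580 to Roman numerals:
  2580 contains 2×1000 (MM)
  580 contains 1×500 (D)
  80 contains 1×50 (L)
  30 contains 3×10 (XXX)

MMDLXXX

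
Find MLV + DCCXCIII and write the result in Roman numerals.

MLV = 1055
DCCXCIII = 793
1055 + 793 = 1848

MDCCCXLVIII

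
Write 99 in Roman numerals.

Convert 99 to Roman numerals:
  99 contains 1×90 (XC)
  9 contains 1×9 (IX)

XCIX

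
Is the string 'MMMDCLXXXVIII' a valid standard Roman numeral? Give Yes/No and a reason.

'MMMDCLXXXVIII': Check the rules: uses only the symbols I, V, X, L, C, D, M; no symbol is repeated more than three times in a row; V, L and D each appear at most once; no smaller symbol precedes a larger one (values never increase from left to right). Value: M (1000) + M (1000) + M (1000) + D (500) + C (100) + L (50) + X (10) + X (10) + X (10) + V (5) + I (1) + I (1) + I (1) = 3688. So it is a valid standard Roman numeral.

Yes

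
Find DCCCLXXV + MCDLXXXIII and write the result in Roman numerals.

DCCCLXXV = 875
MCDLXXXIII = 1483
875 + 1483 = 2358

MMCCCLVIII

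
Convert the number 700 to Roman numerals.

Convert 700 to Roman numerals:
  700 contains 1×500 (D)
  200 contains 2×100 (CC)

DCC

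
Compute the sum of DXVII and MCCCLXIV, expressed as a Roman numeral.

DXVII = 517
MCCCLXIV = 1364
517 + 1364 = 1881

MDCCCLXXXI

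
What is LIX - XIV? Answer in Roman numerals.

LIX = 59
XIV = 14
59 - 14 = 45

XLV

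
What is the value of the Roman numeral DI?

DI: D=500, I=1
500 + 1 = 501

501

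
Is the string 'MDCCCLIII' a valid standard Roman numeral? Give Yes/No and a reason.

'MDCCCLIII': Check the rules: uses only the symbols I, V, X, L, C, D, M; no symbol is repeated more than three times in a row; V, L and D each appear at most once; no smaller symbol precedes a larger one (values never increase from left to right). Value: M (1000) + D (500) + C (100) + C (100) + C (100) + L (50) + I (1) + I (1) + I (1) = 1853. So it is a valid standard Roman numeral.

Yes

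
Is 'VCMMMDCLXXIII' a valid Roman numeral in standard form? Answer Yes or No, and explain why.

'VCMMMDCLXXIII': Invalid subtractive combination: VC

No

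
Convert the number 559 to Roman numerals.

Convert 559 to Roman numerals:
  559 contains 1×500 (D)
  59 contains 1×50 (L)
  9 contains 1×9 (IX)

DLIX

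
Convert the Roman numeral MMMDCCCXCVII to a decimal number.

MMMDCCCXCVII: M=1000, M=1000, M=1000, D=500, C=100, C=100, C=100, XC=90, V=5, I=1, I=1
1000 + 1000 + 1000 + 500 + 100 + 100 + 100 + 90 + 5 + 1 + 1 = 3897

3897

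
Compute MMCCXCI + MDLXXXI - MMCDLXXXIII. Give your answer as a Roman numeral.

MMCCXCI = 2291, MDLXXXI = 1581, MMCDLXXXIII = 2483
2291 + 1581 = 3872
3872 - 2483 = 1389

MCCCLXXXIX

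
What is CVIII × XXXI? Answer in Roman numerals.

CVIII = 108
XXXI = 31
108 × 31 = 3348

MMMCCCXLVIII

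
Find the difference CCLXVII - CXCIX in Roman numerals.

CCLXVII = 267
CXCIX = 199
267 - 199 = 68

LXVIII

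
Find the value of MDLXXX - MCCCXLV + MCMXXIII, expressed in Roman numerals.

MDLXXX = 1580, MCCCXLV = 1345, MCMXXIII = 1923
1580 - 1345 = 235
235 + 1923 = 2158

MMCLVIII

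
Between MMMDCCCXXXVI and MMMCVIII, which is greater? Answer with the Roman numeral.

MMMDCCCXXXVI = 3836
MMMCVIII = 3108
3836 is larger

MMMDCCCXXXVI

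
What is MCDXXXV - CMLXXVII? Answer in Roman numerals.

MCDXXXV = 1435
CMLXXVII = 977
1435 - 977 = 458

CDLVIII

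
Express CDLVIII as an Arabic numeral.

CDLVIII: CD=400, L=50, V=5, I=1, I=1, I=1
400 + 50 + 5 + 1 + 1 + 1 = 458

458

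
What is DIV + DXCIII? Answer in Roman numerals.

DIV = 504
DXCIII = 593
504 + 593 = 1097

MXCVII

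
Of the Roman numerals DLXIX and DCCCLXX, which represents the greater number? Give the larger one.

DLXIX = 569
DCCCLXX = 870
870 is larger

DCCCLXX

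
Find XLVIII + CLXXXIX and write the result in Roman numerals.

XLVIII = 48
CLXXXIX = 189
48 + 189 = 237

CCXXXVII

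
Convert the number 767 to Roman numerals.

Convert 767 to Roman numerals:
  767 contains 1×500 (D)
  267 contains 2×100 (CC)
  67 contains 1×50 (L)
  17 contains 1×10 (X)
  7 contains 1×5 (V)
  2 contains 2×1 (II)

DCCLXVII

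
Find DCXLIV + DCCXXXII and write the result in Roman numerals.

DCXLIV = 644
DCCXXXII = 732
644 + 732 = 1376

MCCCLXXVI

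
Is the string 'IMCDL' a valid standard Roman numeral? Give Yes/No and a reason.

'IMCDL': Invalid subtractive combination: IM

No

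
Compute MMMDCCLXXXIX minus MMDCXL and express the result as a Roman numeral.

MMMDCCLXXXIX = 3789
MMDCXL = 2640
3789 - 2640 = 1149

MCXLIX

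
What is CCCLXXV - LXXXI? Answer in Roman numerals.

CCCLXXV = 375
LXXXI = 81
375 - 81 = 294

CCXCIV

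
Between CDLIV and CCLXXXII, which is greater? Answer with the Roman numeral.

CDLIV = 454
CCLXXXII = 282
454 is larger

CDLIV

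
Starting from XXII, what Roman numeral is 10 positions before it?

XXII = 22
22 - 10 = 12

XII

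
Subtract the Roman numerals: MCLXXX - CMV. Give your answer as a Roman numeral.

MCLXXX = 1180
CMV = 905
1180 - 905 = 275

CCLXXV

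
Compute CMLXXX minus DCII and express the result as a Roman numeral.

CMLXXX = 980
DCII = 602
980 - 602 = 378

CCCLXXVIII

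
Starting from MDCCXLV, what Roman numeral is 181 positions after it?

MDCCXLV = 1745
1745 + 181 = 1926

MCMXXVI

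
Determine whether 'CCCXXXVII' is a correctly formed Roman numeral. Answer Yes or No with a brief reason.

'CCCXXXVII': Check the rules: uses only the symbols I, V, X, L, C, D, M; no symbol is repeated more than three times in a row; V, L and D each appear at most once; no smaller symbol precedes a larger one (values never increase from left to right). Value: C (100) + C (100) + C (100) + X (10) + X (10) + X (10) + V (5) + I (1) + I (1) = 337. So it is a valid standard Roman numeral.

Yes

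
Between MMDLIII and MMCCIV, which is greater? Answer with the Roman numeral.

MMDLIII = 2553
MMCCIV = 2204
2553 is larger

MMDLIII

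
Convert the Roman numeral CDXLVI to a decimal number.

CDXLVI: CD=400, XL=40, V=5, I=1
400 + 40 + 5 + 1 = 446

446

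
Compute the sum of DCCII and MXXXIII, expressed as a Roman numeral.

DCCII = 702
MXXXIII = 1033
702 + 1033 = 1735

MDCCXXXV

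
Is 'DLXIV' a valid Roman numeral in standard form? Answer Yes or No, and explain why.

'DLXIV': Check the rules: uses only the symbols I, V, X, L, C, D, M; no symbol is repeated more than three times in a row; V, L and D each appear at most once; the only place a smaller symbol precedes a larger one is the allowed subtractive pair IV, the symbol right after such a pair (if any) is smaller than the pair's first symbol, and otherwise the values never increase from left to right. Value: D (500) + L (50) + X (10) + IV (4) = 564. So it is a valid standard Roman numeral.

Yes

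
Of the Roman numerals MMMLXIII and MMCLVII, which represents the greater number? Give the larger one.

MMMLXIII = 3063
MMCLVII = 2157
3063 is larger

MMMLXIII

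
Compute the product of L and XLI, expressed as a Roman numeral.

L = 50
XLI = 41
50 × 41 = 2050

MML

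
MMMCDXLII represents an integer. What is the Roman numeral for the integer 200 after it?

MMMCDXLII = 3442
3442 + 200 = 3642

MMMDCXLII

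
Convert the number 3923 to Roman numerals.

Convert 3923 to Roman numerals:
  3923 contains 3×1000 (MMM)
  923 contains 1×900 (CM)
  23 contains 2×10 (XX)
  3 contains 3×1 (III)

MMMCMXXIII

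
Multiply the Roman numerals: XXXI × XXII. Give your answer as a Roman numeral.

XXXI = 31
XXII = 22
31 × 22 = 682

DCLXXXII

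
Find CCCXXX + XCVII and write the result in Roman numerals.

CCCXXX = 330
XCVII = 97
330 + 97 = 427

CDXXVII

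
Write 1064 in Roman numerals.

Convert 1064 to Roman numerals:
  1064 contains 1×1000 (M)
  64 contains 1×50 (L)
  14 contains 1×10 (X)
  4 contains 1×4 (IV)

MLXIV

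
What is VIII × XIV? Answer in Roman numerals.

VIII = 8
XIV = 14
8 × 14 = 112

CXII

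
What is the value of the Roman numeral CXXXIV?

CXXXIV: C=100, X=10, X=10, X=10, IV=4
100 + 10 + 10 + 10 + 4 = 134

134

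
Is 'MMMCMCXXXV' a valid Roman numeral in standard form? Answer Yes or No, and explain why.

'MMMCMCXXXV': C cannot come right after the subtractive pair CM: once C is subtracted in CM, the next symbol must be smaller than C

No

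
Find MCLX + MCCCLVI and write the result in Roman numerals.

MCLX = 1160
MCCCLVI = 1356
1160 + 1356 = 2516

MMDXVI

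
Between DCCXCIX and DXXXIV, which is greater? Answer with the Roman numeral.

DCCXCIX = 799
DXXXIV = 534
799 is larger

DCCXCIX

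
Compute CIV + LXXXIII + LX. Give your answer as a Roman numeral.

CIV = 104, LXXXIII = 83, LX = 60
104 + 83 = 187
187 + 60 = 247

CCXLVII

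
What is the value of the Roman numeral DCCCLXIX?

DCCCLXIX: D=500, C=100, C=100, C=100, L=50, X=10, IX=9
500 + 100 + 100 + 100 + 50 + 10 + 9 = 869

869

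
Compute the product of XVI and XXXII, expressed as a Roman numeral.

XVI = 16
XXXII = 32
16 × 32 = 512

DXII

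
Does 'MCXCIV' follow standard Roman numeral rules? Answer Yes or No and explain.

'MCXCIV': Check the rules: uses only the symbols I, V, X, L, C, D, M; no symbol is repeated more than three times in a row; V, L and D each appear at most once; the only places a smaller symbol precedes a larger one are the allowed subtractive pairs XC, IV, the symbol right after such a pair (if any) is smaller than the pair's first symbol, and otherwise the values never increase from left to right. Value: M (1000) + C (100) + XC (90) + IV (4) = 1194. So it is a valid standard Roman numeral.

Yes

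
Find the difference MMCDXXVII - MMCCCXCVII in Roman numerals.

MMCDXXVII = 2427
MMCCCXCVII = 2397
2427 - 2397 = 30

XXX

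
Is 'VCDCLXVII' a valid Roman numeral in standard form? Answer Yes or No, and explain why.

'VCDCLXVII': V should not appear more than once

No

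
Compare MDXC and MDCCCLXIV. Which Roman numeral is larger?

MDXC = 1590
MDCCCLXIV = 1864
1864 is larger

MDCCCLXIV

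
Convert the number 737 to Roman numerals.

Convert 737 to Roman numerals:
  737 contains 1×500 (D)
  237 contains 2×100 (CC)
  37 contains 3×10 (XXX)
  7 contains 1×5 (V)
  2 contains 2×1 (II)

DCCXXXVII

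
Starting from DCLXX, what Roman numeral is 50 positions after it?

DCLXX = 670
670 + 50 = 720

DCCXX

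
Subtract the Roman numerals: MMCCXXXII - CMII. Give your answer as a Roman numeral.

MMCCXXXII = 2232
CMII = 902
2232 - 902 = 1330

MCCCXXX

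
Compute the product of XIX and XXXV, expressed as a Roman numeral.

XIX = 19
XXXV = 35
19 × 35 = 665

DCLXV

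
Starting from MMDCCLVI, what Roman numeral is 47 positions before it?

MMDCCLVI = 2756
2756 - 47 = 2709

MMDCCIX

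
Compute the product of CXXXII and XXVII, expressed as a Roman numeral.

CXXXII = 132
XXVII = 27
132 × 27 = 3564

MMMDLXIV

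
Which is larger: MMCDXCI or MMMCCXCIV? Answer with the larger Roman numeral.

MMCDXCI = 2491
MMMCCXCIV = 3294
3294 is larger

MMMCCXCIV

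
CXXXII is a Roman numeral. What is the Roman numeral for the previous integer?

CXXXII = 132, so the previous integer is 132 - 1 = 131

CXXXI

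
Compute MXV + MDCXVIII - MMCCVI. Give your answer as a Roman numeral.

MXV = 1015, MDCXVIII = 1618, MMCCVI = 2206
1015 + 1618 = 2633
2633 - 2206 = 427

CDXXVII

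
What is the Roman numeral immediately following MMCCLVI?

MMCCLVI = 2256, so the next integer is 2256 + 1 = 2257

MMCCLVII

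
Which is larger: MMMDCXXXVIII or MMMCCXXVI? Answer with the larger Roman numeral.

MMMDCXXXVIII = 3638
MMMCCXXVI = 3226
3638 is larger

MMMDCXXXVIII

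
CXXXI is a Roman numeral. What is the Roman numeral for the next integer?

CXXXI = 131; next is 132

CXXXII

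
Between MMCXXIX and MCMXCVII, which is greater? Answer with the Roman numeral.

MMCXXIX = 2129
MCMXCVII = 1997
2129 is larger

MMCXXIX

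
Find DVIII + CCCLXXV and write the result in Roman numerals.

DVIII = 508
CCCLXXV = 375
508 + 375 = 883

DCCCLXXXIII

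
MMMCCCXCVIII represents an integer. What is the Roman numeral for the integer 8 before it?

MMMCCCXCVIII = 3398
3398 - 8 = 3390

MMMCCCXC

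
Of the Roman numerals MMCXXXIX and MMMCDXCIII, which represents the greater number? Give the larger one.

MMCXXXIX = 2139
MMMCDXCIII = 3493
3493 is larger

MMMCDXCIII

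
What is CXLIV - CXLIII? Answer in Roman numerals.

CXLIV = 144
CXLIII = 143
144 - 143 = 1

I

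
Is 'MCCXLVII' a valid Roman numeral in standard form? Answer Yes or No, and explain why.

'MCCXLVII': Check the rules: uses only the symbols I, V, X, L, C, D, M; no symbol is repeated more than three times in a row; V, L and D each appear at most once; the only place a smaller symbol precedes a larger one is the allowed subtractive pair XL, the symbol right after such a pair (if any) is smaller than the pair's first symbol, and otherwise the values never increase from left to right. Value: M (1000) + C (100) + C (100) + XL (40) + V (5) + I (1) + I (1) = 1247. So it is a valid standard Roman numeral.

Yes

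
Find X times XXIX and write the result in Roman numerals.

X = 10
XXIX = 29
10 × 29 = 290

CCXC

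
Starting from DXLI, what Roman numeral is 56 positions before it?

DXLI = 541
541 - 56 = 485

CDLXXXV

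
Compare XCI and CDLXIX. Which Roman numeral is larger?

XCI = 91
CDLXIX = 469
469 is larger

CDLXIX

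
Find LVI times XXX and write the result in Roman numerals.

LVI = 56
XXX = 30
56 × 30 = 1680

MDCLXXX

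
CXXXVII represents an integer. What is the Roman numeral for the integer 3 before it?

CXXXVII = 137
137 - 3 = 134

CXXXIV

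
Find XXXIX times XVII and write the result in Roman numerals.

XXXIX = 39
XVII = 17
39 × 17 = 663

DCLXIII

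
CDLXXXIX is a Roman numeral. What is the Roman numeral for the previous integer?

CDLXXXIX = 489; previous is 488

CDLXXXVIII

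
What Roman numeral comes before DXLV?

DXLV = 545; previous is 544

DXLIV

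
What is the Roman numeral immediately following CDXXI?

CDXXI = 421, so the next integer is 421 + 1 = 422

CDXXII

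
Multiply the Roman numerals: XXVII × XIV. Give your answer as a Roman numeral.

XXVII = 27
XIV = 14
27 × 14 = 378

CCCLXXVIII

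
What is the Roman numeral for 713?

Convert 713 to Roman numerals:
  713 contains 1×500 (D)
  213 contains 2×100 (CC)
  13 contains 1×10 (X)
  3 contains 3×1 (III)

DCCXIII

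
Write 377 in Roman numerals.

Convert 377 to Roman numerals:
  377 contains 3×100 (CCC)
  77 contains 1×50 (L)
  27 contains 2×10 (XX)
  7 contains 1×5 (V)
  2 contains 2×1 (II)

CCCLXXVII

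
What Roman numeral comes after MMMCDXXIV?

MMMCDXXIV = 3424; next is 3425

MMMCDXXV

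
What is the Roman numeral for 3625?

Convert 3625 to Roman numerals:
  3625 contains 3×1000 (MMM)
  625 contains 1×500 (D)
  125 contains 1×100 (C)
  25 contains 2×10 (XX)
  5 contains 1×5 (V)

MMMDCXXV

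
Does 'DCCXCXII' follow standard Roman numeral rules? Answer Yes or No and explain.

'DCCXCXII': X cannot come right after the subtractive pair XC: once X is subtracted in XC, the next symbol must be smaller than X

No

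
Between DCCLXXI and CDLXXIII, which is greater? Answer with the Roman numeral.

DCCLXXI = 771
CDLXXIII = 473
771 is larger

DCCLXXI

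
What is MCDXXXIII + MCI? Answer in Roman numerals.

MCDXXXIII = 1433
MCI = 1101
1433 + 1101 = 2534

MMDXXXIV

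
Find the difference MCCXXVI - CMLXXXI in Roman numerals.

MCCXXVI = 1226
CMLXXXI = 981
1226 - 981 = 245

CCXLV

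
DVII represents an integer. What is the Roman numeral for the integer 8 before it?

DVII = 507
507 - 8 = 499

CDXCIX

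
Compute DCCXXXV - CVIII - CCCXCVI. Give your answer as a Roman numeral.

DCCXXXV = 735, CVIII = 108, CCCXCVI = 396
735 - 108 = 627
627 - 396 = 231

CCXXXI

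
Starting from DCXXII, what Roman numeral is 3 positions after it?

DCXXII = 622
622 + 3 = 625

DCXXV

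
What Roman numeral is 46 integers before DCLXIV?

DCLXIV = 664
664 - 46 = 618

DCXVIII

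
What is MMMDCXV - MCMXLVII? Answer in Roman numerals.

MMMDCXV = 3615
MCMXLVII = 1947
3615 - 1947 = 1668

MDCLXVIII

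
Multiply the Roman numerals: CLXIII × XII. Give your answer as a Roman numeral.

CLXIII = 163
XII = 12
163 × 12 = 1956

MCMLVI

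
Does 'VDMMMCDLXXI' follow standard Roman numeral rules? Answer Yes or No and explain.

'VDMMMCDLXXI': D should not appear more than once

No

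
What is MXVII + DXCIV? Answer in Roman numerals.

MXVII = 1017
DXCIV = 594
1017 + 594 = 1611

MDCXI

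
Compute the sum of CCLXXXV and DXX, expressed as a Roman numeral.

CCLXXXV = 285
DXX = 520
285 + 520 = 805

DCCCV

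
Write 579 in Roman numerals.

Convert 579 to Roman numerals:
  579 contains 1×500 (D)
  79 contains 1×50 (L)
  29 contains 2×10 (XX)
  9 contains 1×9 (IX)

DLXXIX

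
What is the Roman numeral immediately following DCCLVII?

DCCLVII = 757; next is 758

DCCLVIII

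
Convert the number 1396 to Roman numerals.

Convert 1396 to Roman numerals:
  1396 contains 1×1000 (M)
  396 contains 3×100 (CCC)
  96 contains 1×90 (XC)
  6 contains 1×5 (V)
  1 contains 1×1 (I)

MCCCXCVI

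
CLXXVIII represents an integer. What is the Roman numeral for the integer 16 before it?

CLXXVIII = 178
178 - 16 = 162

CLXII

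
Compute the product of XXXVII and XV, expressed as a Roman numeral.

XXXVII = 37
XV = 15
37 × 15 = 555

DLV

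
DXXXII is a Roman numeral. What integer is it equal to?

DXXXII: D=500, X=10, X=10, X=10, I=1, I=1
500 + 10 + 10 + 10 + 1 + 1 = 532

532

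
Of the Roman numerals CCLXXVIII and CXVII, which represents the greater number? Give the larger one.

CCLXXVIII = 278
CXVII = 117
278 is larger

CCLXXVIII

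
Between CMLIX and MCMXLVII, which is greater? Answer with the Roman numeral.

CMLIX = 959
MCMXLVII = 1947
1947 is larger

MCMXLVII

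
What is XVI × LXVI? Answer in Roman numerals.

XVI = 16
LXVI = 66
16 × 66 = 1056

MLVI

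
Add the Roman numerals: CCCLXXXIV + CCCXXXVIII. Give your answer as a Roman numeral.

CCCLXXXIV = 384
CCCXXXVIII = 338
384 + 338 = 722

DCCXXII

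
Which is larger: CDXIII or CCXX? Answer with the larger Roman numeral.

CDXIII = 413
CCXX = 220
413 is larger

CDXIII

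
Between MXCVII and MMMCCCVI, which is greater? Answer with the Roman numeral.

MXCVII = 1097
MMMCCCVI = 3306
3306 is larger

MMMCCCVI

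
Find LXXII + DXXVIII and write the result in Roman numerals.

LXXII = 72
DXXVIII = 528
72 + 528 = 600

DC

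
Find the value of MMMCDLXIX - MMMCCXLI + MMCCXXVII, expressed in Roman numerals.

MMMCDLXIX = 3469, MMMCCXLI = 3241, MMCCXXVII = 2227
3469 - 3241 = 228
228 + 2227 = 2455

MMCDLV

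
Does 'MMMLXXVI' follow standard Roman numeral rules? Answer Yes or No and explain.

'MMMLXXVI': Check the rules: uses only the symbols I, V, X, L, C, D, M; no symbol is repeated more than three times in a row; V, L and D each appear at most once; no smaller symbol precedes a larger one (values never increase from left to right). Value: M (1000) + M (1000) + M (1000) + L (50) + X (10) + X (10) + V (5) + I (1) = 3076. So it is a valid standard Roman numeral.

Yes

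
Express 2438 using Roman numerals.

Convert 2438 to Roman numerals:
  2438 contains 2×1000 (MM)
  438 contains 1×400 (CD)
  38 contains 3×10 (XXX)
  8 contains 1×5 (V)
  3 contains 3×1 (III)

MMCDXXXVIII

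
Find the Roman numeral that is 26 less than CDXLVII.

CDXLVII = 447
447 - 26 = 421

CDXXI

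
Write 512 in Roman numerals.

Convert 512 to Roman numerals:
  512 contains 1×500 (D)
  12 contains 1×10 (X)
  2 contains 2×1 (II)

DXII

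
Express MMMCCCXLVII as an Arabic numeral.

MMMCCCXLVII: M=1000, M=1000, M=1000, C=100, C=100, C=100, XL=40, V=5, I=1, I=1
1000 + 1000 + 1000 + 100 + 100 + 100 + 40 + 5 + 1 + 1 = 3347

3347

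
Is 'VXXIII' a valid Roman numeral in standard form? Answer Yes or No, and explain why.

'VXXIII': Invalid subtractive combination: VX

No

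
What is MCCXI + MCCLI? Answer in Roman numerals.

MCCXI = 1211
MCCLI = 1251
1211 + 1251 = 2462

MMCDLXII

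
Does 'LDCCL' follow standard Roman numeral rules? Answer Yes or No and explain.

'LDCCL': L should not appear more than once

No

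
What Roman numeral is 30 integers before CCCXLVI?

CCCXLVI = 346
346 - 30 = 316

CCCXVI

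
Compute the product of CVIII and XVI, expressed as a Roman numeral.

CVIII = 108
XVI = 16
108 × 16 = 1728

MDCCXXVIII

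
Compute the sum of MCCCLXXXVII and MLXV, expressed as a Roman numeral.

MCCCLXXXVII = 1387
MLXV = 1065
1387 + 1065 = 2452

MMCDLII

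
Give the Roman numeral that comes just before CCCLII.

CCCLII = 352; previous is 351

CCCLI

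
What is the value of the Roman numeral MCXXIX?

MCXXIX: M=1000, C=100, X=10, X=10, IX=9
1000 + 100 + 10 + 10 + 9 = 1129

1129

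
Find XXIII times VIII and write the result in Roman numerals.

XXIII = 23
VIII = 8
23 × 8 = 184

CLXXXIV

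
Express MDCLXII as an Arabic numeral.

MDCLXII: M=1000, D=500, C=100, L=50, X=10, I=1, I=1
1000 + 500 + 100 + 50 + 10 + 1 + 1 = 1662

1662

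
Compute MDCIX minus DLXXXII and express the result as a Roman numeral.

MDCIX = 1609
DLXXXII = 582
1609 - 582 = 1027

MXXVII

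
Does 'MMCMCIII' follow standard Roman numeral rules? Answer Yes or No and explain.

'MMCMCIII': C cannot come right after the subtractive pair CM: once C is subtracted in CM, the next symbol must be smaller than C

No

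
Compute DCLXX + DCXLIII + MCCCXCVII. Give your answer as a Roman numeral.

DCLXX = 670, DCXLIII = 643, MCCCXCVII = 1397
670 + 643 = 1313
1313 + 1397 = 2710

MMDCCX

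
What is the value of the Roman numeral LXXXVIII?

LXXXVIII: L=50, X=10, X=10, X=10, V=5, I=1, I=1, I=1
50 + 10 + 10 + 10 + 5 + 1 + 1 + 1 = 88

88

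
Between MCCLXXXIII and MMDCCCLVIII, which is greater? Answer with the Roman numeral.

MCCLXXXIII = 1283
MMDCCCLVIII = 2858
2858 is larger

MMDCCCLVIII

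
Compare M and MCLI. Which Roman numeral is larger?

M = 1000
MCLI = 1151
1151 is larger

MCLI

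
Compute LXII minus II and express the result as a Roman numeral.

LXII = 62
II = 2
62 - 2 = 60

LX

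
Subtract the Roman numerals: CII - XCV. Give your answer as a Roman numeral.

CII = 102
XCV = 95
102 - 95 = 7

VII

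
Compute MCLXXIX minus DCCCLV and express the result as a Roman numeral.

MCLXXIX = 1179
DCCCLV = 855
1179 - 855 = 324

CCCXXIV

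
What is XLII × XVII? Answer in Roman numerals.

XLII = 42
XVII = 17
42 × 17 = 714

DCCXIV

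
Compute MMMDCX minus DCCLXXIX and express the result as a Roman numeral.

MMMDCX = 3610
DCCLXXIX = 779
3610 - 779 = 2831

MMDCCCXXXI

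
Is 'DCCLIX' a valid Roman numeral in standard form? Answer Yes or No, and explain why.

'DCCLIX': Check the rules: uses only the symbols I, V, X, L, C, D, M; no symbol is repeated more than three times in a row; V, L and D each appear at most once; the only place a smaller symbol precedes a larger one is the allowed subtractive pair IX, the symbol right after such a pair (if any) is smaller than the pair's first symbol, and otherwise the values never increase from left to right. Value: D (500) + C (100) + C (100) + L (50) + IX (9) = 759. So it is a valid standard Roman numeral.

Yes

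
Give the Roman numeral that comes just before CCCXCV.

CCCXCV = 395; previous is 394

CCCXCIV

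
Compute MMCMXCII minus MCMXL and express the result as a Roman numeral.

MMCMXCII = 2992
MCMXL = 1940
2992 - 1940 = 1052

MLII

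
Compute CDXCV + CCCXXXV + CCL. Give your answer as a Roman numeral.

CDXCV = 495, CCCXXXV = 335, CCL = 250
495 + 335 = 830
830 + 250 = 1080

MLXXX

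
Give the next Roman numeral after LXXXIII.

LXXXIII = 83; next is 84

LXXXIV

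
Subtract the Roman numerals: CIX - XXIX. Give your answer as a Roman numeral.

CIX = 109
XXIX = 29
109 - 29 = 80

LXXX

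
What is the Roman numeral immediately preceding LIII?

LIII = 53; previous is 52

LII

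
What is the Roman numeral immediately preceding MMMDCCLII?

MMMDCCLII = 3752; previous is 3751

MMMDCCLI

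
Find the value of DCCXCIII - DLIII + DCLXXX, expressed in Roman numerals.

DCCXCIII = 793, DLIII = 553, DCLXXX = 680
793 - 553 = 240
240 + 680 = 920

CMXX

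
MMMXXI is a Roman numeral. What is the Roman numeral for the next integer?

MMMXXI = 3021; next is 3022

MMMXXII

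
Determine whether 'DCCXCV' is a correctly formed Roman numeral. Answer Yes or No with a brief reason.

'DCCXCV': Check the rules: uses only the symbols I, V, X, L, C, D, M; no symbol is repeated more than three times in a row; V, L and D each appear at most once; the only place a smaller symbol precedes a larger one is the allowed subtractive pair XC, the symbol right after such a pair (if any) is smaller than the pair's first symbol, and otherwise the values never increase from left to right. Value: D (500) + C (100) + C (100) + XC (90) + V (5) = 795. So it is a valid standard Roman numeral.

Yes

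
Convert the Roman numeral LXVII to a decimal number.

LXVII: L=50, X=10, V=5, I=1, I=1
50 + 10 + 5 + 1 + 1 = 67

67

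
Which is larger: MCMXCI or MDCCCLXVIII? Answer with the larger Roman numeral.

MCMXCI = 1991
MDCCCLXVIII = 1868
1991 is larger

MCMXCI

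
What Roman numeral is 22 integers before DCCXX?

DCCXX = 720
720 - 22 = 698

DCXCVIII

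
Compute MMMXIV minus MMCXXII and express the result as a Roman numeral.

MMMXIV = 3014
MMCXXII = 2122
3014 - 2122 = 892

DCCCXCII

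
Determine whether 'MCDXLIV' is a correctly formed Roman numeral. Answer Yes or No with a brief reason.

'MCDXLIV': Check the rules: uses only the symbols I, V, X, L, C, D, M; no symbol is repeated more than three times in a row; V, L and D each appear at most once; the only places a smaller symbol precedes a larger one are the allowed subtractive pairs CD, XL, IV, the symbol right after such a pair (if any) is smaller than the pair's first symbol, and otherwise the values never increase from left to right. Value: M (1000) + CD (400) + XL (40) + IV (4) = 1444. So it is a valid standard Roman numeral.

Yes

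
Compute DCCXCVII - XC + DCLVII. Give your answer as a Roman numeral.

DCCXCVII = 797, XC = 90, DCLVII = 657
797 - 90 = 707
707 + 657 = 1364

MCCCLXIV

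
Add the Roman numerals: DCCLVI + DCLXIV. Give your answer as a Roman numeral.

DCCLVI = 756
DCLXIV = 664
756 + 664 = 1420

MCDXX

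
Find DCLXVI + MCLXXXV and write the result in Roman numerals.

DCLXVI = 666
MCLXXXV = 1185
666 + 1185 = 1851

MDCCCLI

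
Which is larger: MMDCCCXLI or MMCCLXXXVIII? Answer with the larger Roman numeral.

MMDCCCXLI = 2841
MMCCLXXXVIII = 2288
2841 is larger

MMDCCCXLI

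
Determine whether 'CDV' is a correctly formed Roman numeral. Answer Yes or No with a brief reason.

'CDV': Check the rules: uses only the symbols I, V, X, L, C, D, M; no symbol is repeated more than three times in a row; V, L and D each appear at most once; the only place a smaller symbol precedes a larger one is the allowed subtractive pair CD, the symbol right after such a pair (if any) is smaller than the pair's first symbol, and otherwise the values never increase from left to right. Value: CD (400) + V (5) = 405. So it is a valid standard Roman numeral.

Yes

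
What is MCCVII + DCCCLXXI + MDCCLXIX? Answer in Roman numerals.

MCCVII = 1207, DCCCLXXI = 871, MDCCLXIX = 1769
1207 + 871 = 2078
2078 + 1769 = 3847

MMMDCCCXLVII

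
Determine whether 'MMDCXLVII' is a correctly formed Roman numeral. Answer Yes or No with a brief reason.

'MMDCXLVII': Check the rules: uses only the symbols I, V, X, L, C, D, M; no symbol is repeated more than three times in a row; V, L and D each appear at most once; the only place a smaller symbol precedes a larger one is the allowed subtractive pair XL, the symbol right after such a pair (if any) is smaller than the pair's first symbol, and otherwise the values never increase from left to right. Value: M (1000) + M (1000) + D (500) + C (100) + XL (40) + V (5) + I (1) + I (1) = 2647. So it is a valid standard Roman numeral.

Yes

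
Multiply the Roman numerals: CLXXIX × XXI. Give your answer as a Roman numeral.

CLXXIX = 179
XXI = 21
179 × 21 = 3759

MMMDCCLIX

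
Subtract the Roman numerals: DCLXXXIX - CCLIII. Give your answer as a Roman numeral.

DCLXXXIX = 689
CCLIII = 253
689 - 253 = 436

CDXXXVI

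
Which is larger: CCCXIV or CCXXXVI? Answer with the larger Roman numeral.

CCCXIV = 314
CCXXXVI = 236
314 is larger

CCCXIV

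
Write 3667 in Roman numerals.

Convert 3667 to Roman numerals:
  3667 contains 3×1000 (MMM)
  667 contains 1×500 (D)
  167 contains 1×100 (C)
  67 contains 1×50 (L)
  17 contains 1×10 (X)
  7 contains 1×5 (V)
  2 contains 2×1 (II)

MMMDCLXVII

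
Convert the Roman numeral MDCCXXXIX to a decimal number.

MDCCXXXIX: M=1000, D=500, C=100, C=100, X=10, X=10, X=10, IX=9
1000 + 500 + 100 + 100 + 10 + 10 + 10 + 9 = 1739

1739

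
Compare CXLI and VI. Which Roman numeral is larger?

CXLI = 141
VI = 6
141 is larger

CXLI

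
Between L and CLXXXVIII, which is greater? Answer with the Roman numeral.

L = 50
CLXXXVIII = 188
188 is larger

CLXXXVIII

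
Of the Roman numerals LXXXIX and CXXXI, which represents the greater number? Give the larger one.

LXXXIX = 89
CXXXI = 131
131 is larger

CXXXI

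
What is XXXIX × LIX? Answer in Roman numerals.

XXXIX = 39
LIX = 59
39 × 59 = 2301

MMCCCI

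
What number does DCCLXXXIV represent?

DCCLXXXIV: D=500, C=100, C=100, L=50, X=10, X=10, X=10, IV=4
500 + 100 + 100 + 50 + 10 + 10 + 10 + 4 = 784

784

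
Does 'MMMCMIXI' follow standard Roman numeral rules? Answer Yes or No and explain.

'MMMCMIXI': I cannot come right after the subtractive pair IX: once I is subtracted in IX, the next symbol must be smaller than I

No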